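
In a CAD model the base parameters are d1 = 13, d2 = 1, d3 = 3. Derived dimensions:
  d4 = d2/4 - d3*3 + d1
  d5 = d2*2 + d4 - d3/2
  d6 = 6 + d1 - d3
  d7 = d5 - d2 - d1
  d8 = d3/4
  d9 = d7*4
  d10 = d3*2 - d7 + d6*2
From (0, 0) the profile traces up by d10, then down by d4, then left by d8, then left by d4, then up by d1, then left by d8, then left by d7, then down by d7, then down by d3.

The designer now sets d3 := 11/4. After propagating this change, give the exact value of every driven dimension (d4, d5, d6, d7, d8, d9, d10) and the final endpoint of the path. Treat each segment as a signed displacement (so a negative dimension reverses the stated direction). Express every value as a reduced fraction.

d4 = 5
d5 = 45/8
d6 = 65/4
d7 = -67/8
d8 = 11/16
d9 = -67/2
d10 = 371/8
endpoint = (2, 60)

Apply edit: d3 := 11/4
  d4 = d2/4 - d3*3 + d1 = 5
  d5 = d2*2 + d4 - d3/2 = 45/8
  d6 = 6 + d1 - d3 = 65/4
  d7 = d5 - d2 - d1 = -67/8
  d8 = d3/4 = 11/16
  d9 = d7*4 = -67/2
  d10 = d3*2 - d7 + d6*2 = 371/8
Walk from origin (0, 0):
  seg 1: up by d10 = 371/8 → (0, 371/8)
  seg 2: down by d4 = 5 → (0, 331/8)
  seg 3: left by d8 = 11/16 → (-11/16, 331/8)
  seg 4: left by d4 = 5 → (-91/16, 331/8)
  seg 5: up by d1 = 13 → (-91/16, 435/8)
  seg 6: left by d8 = 11/16 → (-51/8, 435/8)
  seg 7: left by d7 = -67/8 → (2, 435/8)
  seg 8: down by d7 = -67/8 → (2, 251/4)
  seg 9: down by d3 = 11/4 → (2, 60)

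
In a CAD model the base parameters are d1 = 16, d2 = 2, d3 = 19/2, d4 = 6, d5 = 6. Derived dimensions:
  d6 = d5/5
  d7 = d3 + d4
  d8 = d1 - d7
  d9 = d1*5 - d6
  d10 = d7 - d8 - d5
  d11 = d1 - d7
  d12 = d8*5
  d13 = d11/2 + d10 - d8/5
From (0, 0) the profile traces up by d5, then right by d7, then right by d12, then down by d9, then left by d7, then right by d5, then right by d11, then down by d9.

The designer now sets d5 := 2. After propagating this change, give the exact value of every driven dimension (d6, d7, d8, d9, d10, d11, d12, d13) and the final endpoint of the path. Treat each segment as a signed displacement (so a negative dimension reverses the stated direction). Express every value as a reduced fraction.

Apply edit: d5 := 2
  d6 = d5/5 = 2/5
  d7 = d3 + d4 = 31/2
  d8 = d1 - d7 = 1/2
  d9 = d1*5 - d6 = 398/5
  d10 = d7 - d8 - d5 = 13
  d11 = d1 - d7 = 1/2
  d12 = d8*5 = 5/2
  d13 = d11/2 + d10 - d8/5 = 263/20
Walk from origin (0, 0):
  seg 1: up by d5 = 2 → (0, 2)
  seg 2: right by d7 = 31/2 → (31/2, 2)
  seg 3: right by d12 = 5/2 → (18, 2)
  seg 4: down by d9 = 398/5 → (18, -388/5)
  seg 5: left by d7 = 31/2 → (5/2, -388/5)
  seg 6: right by d5 = 2 → (9/2, -388/5)
  seg 7: right by d11 = 1/2 → (5, -388/5)
  seg 8: down by d9 = 398/5 → (5, -786/5)

d6 = 2/5
d7 = 31/2
d8 = 1/2
d9 = 398/5
d10 = 13
d11 = 1/2
d12 = 5/2
d13 = 263/20
endpoint = (5, -786/5)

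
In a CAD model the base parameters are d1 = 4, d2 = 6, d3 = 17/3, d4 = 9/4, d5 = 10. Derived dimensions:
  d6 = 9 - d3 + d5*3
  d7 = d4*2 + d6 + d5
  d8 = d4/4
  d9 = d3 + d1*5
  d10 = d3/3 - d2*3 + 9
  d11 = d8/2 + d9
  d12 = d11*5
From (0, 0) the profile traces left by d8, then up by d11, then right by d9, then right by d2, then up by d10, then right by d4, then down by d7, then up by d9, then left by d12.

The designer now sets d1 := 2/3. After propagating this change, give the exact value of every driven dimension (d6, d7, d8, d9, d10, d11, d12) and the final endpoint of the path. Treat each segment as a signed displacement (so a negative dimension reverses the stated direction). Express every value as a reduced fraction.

Apply edit: d1 := 2/3
  d6 = 9 - d3 + d5*3 = 100/3
  d7 = d4*2 + d6 + d5 = 287/6
  d8 = d4/4 = 9/16
  d9 = d3 + d1*5 = 9
  d10 = d3/3 - d2*3 + 9 = -64/9
  d11 = d8/2 + d9 = 297/32
  d12 = d11*5 = 1485/32
Walk from origin (0, 0):
  seg 1: left by d8 = 9/16 → (-9/16, 0)
  seg 2: up by d11 = 297/32 → (-9/16, 297/32)
  seg 3: right by d9 = 9 → (135/16, 297/32)
  seg 4: right by d2 = 6 → (231/16, 297/32)
  seg 5: up by d10 = -64/9 → (231/16, 625/288)
  seg 6: right by d4 = 9/4 → (267/16, 625/288)
  seg 7: down by d7 = 287/6 → (267/16, -13151/288)
  seg 8: up by d9 = 9 → (267/16, -10559/288)
  seg 9: left by d12 = 1485/32 → (-951/32, -10559/288)

d6 = 100/3
d7 = 287/6
d8 = 9/16
d9 = 9
d10 = -64/9
d11 = 297/32
d12 = 1485/32
endpoint = (-951/32, -10559/288)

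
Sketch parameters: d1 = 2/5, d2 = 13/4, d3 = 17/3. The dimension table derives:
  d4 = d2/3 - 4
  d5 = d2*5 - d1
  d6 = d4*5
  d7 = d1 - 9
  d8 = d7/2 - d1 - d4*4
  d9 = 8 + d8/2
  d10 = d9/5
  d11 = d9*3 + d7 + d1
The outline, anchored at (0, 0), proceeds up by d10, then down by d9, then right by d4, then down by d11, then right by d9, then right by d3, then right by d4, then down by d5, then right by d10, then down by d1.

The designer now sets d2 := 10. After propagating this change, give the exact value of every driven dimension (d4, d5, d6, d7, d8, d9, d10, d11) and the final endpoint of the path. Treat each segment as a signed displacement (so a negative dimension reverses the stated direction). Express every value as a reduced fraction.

d4 = -2/3
d5 = 248/5
d6 = -10/3
d7 = -43/5
d8 = -61/30
d9 = 419/60
d10 = 419/300
d11 = 51/4
endpoint = (1907/150, -20501/300)

Apply edit: d2 := 10
  d4 = d2/3 - 4 = -2/3
  d5 = d2*5 - d1 = 248/5
  d6 = d4*5 = -10/3
  d7 = d1 - 9 = -43/5
  d8 = d7/2 - d1 - d4*4 = -61/30
  d9 = 8 + d8/2 = 419/60
  d10 = d9/5 = 419/300
  d11 = d9*3 + d7 + d1 = 51/4
Walk from origin (0, 0):
  seg 1: up by d10 = 419/300 → (0, 419/300)
  seg 2: down by d9 = 419/60 → (0, -419/75)
  seg 3: right by d4 = -2/3 → (-2/3, -419/75)
  seg 4: down by d11 = 51/4 → (-2/3, -5501/300)
  seg 5: right by d9 = 419/60 → (379/60, -5501/300)
  seg 6: right by d3 = 17/3 → (719/60, -5501/300)
  seg 7: right by d4 = -2/3 → (679/60, -5501/300)
  seg 8: down by d5 = 248/5 → (679/60, -20381/300)
  seg 9: right by d10 = 419/300 → (1907/150, -20381/300)
  seg 10: down by d1 = 2/5 → (1907/150, -20501/300)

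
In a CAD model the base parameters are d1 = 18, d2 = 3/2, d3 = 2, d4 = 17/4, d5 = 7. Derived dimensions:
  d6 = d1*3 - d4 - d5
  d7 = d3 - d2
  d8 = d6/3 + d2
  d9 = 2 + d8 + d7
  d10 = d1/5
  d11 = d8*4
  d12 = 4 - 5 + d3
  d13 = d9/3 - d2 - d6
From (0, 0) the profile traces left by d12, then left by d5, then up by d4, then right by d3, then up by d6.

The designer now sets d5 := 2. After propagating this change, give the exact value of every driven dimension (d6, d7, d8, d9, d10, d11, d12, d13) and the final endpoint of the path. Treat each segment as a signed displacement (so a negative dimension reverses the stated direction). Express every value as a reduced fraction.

d6 = 191/4
d7 = 1/2
d8 = 209/12
d9 = 239/12
d10 = 18/5
d11 = 209/3
d12 = 1
d13 = -767/18
endpoint = (-1, 52)

Apply edit: d5 := 2
  d6 = d1*3 - d4 - d5 = 191/4
  d7 = d3 - d2 = 1/2
  d8 = d6/3 + d2 = 209/12
  d9 = 2 + d8 + d7 = 239/12
  d10 = d1/5 = 18/5
  d11 = d8*4 = 209/3
  d12 = 4 - 5 + d3 = 1
  d13 = d9/3 - d2 - d6 = -767/18
Walk from origin (0, 0):
  seg 1: left by d12 = 1 → (-1, 0)
  seg 2: left by d5 = 2 → (-3, 0)
  seg 3: up by d4 = 17/4 → (-3, 17/4)
  seg 4: right by d3 = 2 → (-1, 17/4)
  seg 5: up by d6 = 191/4 → (-1, 52)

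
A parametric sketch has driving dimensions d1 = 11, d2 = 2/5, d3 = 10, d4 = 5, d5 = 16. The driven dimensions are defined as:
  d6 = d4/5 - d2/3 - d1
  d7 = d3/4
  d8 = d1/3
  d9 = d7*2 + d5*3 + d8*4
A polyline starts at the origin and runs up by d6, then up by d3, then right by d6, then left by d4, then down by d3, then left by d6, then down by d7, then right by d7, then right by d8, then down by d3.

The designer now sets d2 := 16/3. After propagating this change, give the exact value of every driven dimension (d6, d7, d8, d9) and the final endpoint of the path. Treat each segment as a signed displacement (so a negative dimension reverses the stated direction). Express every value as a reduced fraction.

d6 = -106/9
d7 = 5/2
d8 = 11/3
d9 = 203/3
endpoint = (7/6, -437/18)

Apply edit: d2 := 16/3
  d6 = d4/5 - d2/3 - d1 = -106/9
  d7 = d3/4 = 5/2
  d8 = d1/3 = 11/3
  d9 = d7*2 + d5*3 + d8*4 = 203/3
Walk from origin (0, 0):
  seg 1: up by d6 = -106/9 → (0, -106/9)
  seg 2: up by d3 = 10 → (0, -16/9)
  seg 3: right by d6 = -106/9 → (-106/9, -16/9)
  seg 4: left by d4 = 5 → (-151/9, -16/9)
  seg 5: down by d3 = 10 → (-151/9, -106/9)
  seg 6: left by d6 = -106/9 → (-5, -106/9)
  seg 7: down by d7 = 5/2 → (-5, -257/18)
  seg 8: right by d7 = 5/2 → (-5/2, -257/18)
  seg 9: right by d8 = 11/3 → (7/6, -257/18)
  seg 10: down by d3 = 10 → (7/6, -437/18)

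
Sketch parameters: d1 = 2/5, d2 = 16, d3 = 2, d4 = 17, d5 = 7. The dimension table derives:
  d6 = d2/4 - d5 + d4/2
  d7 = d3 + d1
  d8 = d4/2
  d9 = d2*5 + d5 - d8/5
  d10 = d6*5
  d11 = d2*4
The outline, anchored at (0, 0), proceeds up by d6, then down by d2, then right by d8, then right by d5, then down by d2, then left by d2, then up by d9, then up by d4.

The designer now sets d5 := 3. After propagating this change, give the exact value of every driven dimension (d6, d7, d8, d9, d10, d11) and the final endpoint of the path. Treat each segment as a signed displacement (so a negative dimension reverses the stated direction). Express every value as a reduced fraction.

Apply edit: d5 := 3
  d6 = d2/4 - d5 + d4/2 = 19/2
  d7 = d3 + d1 = 12/5
  d8 = d4/2 = 17/2
  d9 = d2*5 + d5 - d8/5 = 813/10
  d10 = d6*5 = 95/2
  d11 = d2*4 = 64
Walk from origin (0, 0):
  seg 1: up by d6 = 19/2 → (0, 19/2)
  seg 2: down by d2 = 16 → (0, -13/2)
  seg 3: right by d8 = 17/2 → (17/2, -13/2)
  seg 4: right by d5 = 3 → (23/2, -13/2)
  seg 5: down by d2 = 16 → (23/2, -45/2)
  seg 6: left by d2 = 16 → (-9/2, -45/2)
  seg 7: up by d9 = 813/10 → (-9/2, 294/5)
  seg 8: up by d4 = 17 → (-9/2, 379/5)

d6 = 19/2
d7 = 12/5
d8 = 17/2
d9 = 813/10
d10 = 95/2
d11 = 64
endpoint = (-9/2, 379/5)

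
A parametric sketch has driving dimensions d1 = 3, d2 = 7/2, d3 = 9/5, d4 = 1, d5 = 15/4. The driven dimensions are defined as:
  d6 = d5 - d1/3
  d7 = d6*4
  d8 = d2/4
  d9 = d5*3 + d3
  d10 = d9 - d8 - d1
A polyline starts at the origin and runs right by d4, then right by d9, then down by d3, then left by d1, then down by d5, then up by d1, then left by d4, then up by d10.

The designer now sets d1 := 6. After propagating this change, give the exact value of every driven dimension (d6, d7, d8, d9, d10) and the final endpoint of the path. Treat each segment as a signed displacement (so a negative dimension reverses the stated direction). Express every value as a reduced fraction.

d6 = 7/4
d7 = 7
d8 = 7/8
d9 = 261/20
d10 = 247/40
endpoint = (141/20, 53/8)

Apply edit: d1 := 6
  d6 = d5 - d1/3 = 7/4
  d7 = d6*4 = 7
  d8 = d2/4 = 7/8
  d9 = d5*3 + d3 = 261/20
  d10 = d9 - d8 - d1 = 247/40
Walk from origin (0, 0):
  seg 1: right by d4 = 1 → (1, 0)
  seg 2: right by d9 = 261/20 → (281/20, 0)
  seg 3: down by d3 = 9/5 → (281/20, -9/5)
  seg 4: left by d1 = 6 → (161/20, -9/5)
  seg 5: down by d5 = 15/4 → (161/20, -111/20)
  seg 6: up by d1 = 6 → (161/20, 9/20)
  seg 7: left by d4 = 1 → (141/20, 9/20)
  seg 8: up by d10 = 247/40 → (141/20, 53/8)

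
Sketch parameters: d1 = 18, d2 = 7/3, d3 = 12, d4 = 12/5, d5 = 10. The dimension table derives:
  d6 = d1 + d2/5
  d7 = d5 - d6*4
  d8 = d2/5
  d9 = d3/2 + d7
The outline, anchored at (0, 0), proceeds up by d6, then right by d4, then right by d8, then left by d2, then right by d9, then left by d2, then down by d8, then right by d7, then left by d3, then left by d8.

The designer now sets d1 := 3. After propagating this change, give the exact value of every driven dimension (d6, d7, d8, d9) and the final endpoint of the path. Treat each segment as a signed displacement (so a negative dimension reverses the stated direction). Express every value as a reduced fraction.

Apply edit: d1 := 3
  d6 = d1 + d2/5 = 52/15
  d7 = d5 - d6*4 = -58/15
  d8 = d2/5 = 7/15
  d9 = d3/2 + d7 = 32/15
Walk from origin (0, 0):
  seg 1: up by d6 = 52/15 → (0, 52/15)
  seg 2: right by d4 = 12/5 → (12/5, 52/15)
  seg 3: right by d8 = 7/15 → (43/15, 52/15)
  seg 4: left by d2 = 7/3 → (8/15, 52/15)
  seg 5: right by d9 = 32/15 → (8/3, 52/15)
  seg 6: left by d2 = 7/3 → (1/3, 52/15)
  seg 7: down by d8 = 7/15 → (1/3, 3)
  seg 8: right by d7 = -58/15 → (-53/15, 3)
  seg 9: left by d3 = 12 → (-233/15, 3)
  seg 10: left by d8 = 7/15 → (-16, 3)

d6 = 52/15
d7 = -58/15
d8 = 7/15
d9 = 32/15
endpoint = (-16, 3)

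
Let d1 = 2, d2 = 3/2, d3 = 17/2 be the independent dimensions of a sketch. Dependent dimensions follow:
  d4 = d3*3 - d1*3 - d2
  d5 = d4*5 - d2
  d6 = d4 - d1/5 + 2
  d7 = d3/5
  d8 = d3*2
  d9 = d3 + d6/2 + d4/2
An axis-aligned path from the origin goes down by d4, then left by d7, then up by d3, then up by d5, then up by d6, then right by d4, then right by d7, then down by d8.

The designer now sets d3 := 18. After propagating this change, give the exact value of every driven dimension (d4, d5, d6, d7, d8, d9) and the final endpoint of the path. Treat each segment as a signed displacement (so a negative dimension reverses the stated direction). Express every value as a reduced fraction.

Apply edit: d3 := 18
  d4 = d3*3 - d1*3 - d2 = 93/2
  d5 = d4*5 - d2 = 231
  d6 = d4 - d1/5 + 2 = 481/10
  d7 = d3/5 = 18/5
  d8 = d3*2 = 36
  d9 = d3 + d6/2 + d4/2 = 653/10
Walk from origin (0, 0):
  seg 1: down by d4 = 93/2 → (0, -93/2)
  seg 2: left by d7 = 18/5 → (-18/5, -93/2)
  seg 3: up by d3 = 18 → (-18/5, -57/2)
  seg 4: up by d5 = 231 → (-18/5, 405/2)
  seg 5: up by d6 = 481/10 → (-18/5, 1253/5)
  seg 6: right by d4 = 93/2 → (429/10, 1253/5)
  seg 7: right by d7 = 18/5 → (93/2, 1253/5)
  seg 8: down by d8 = 36 → (93/2, 1073/5)

d4 = 93/2
d5 = 231
d6 = 481/10
d7 = 18/5
d8 = 36
d9 = 653/10
endpoint = (93/2, 1073/5)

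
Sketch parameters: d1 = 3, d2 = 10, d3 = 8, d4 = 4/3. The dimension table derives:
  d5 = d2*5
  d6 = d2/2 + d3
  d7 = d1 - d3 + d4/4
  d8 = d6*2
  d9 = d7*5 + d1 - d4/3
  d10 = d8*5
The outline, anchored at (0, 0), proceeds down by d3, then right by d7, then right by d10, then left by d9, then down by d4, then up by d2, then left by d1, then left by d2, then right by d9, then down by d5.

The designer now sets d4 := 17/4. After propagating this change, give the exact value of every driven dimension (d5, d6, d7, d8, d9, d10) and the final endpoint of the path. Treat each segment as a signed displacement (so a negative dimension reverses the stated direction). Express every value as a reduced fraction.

d5 = 50
d6 = 13
d7 = -63/16
d8 = 26
d9 = -869/48
d10 = 130
endpoint = (1809/16, -209/4)

Apply edit: d4 := 17/4
  d5 = d2*5 = 50
  d6 = d2/2 + d3 = 13
  d7 = d1 - d3 + d4/4 = -63/16
  d8 = d6*2 = 26
  d9 = d7*5 + d1 - d4/3 = -869/48
  d10 = d8*5 = 130
Walk from origin (0, 0):
  seg 1: down by d3 = 8 → (0, -8)
  seg 2: right by d7 = -63/16 → (-63/16, -8)
  seg 3: right by d10 = 130 → (2017/16, -8)
  seg 4: left by d9 = -869/48 → (865/6, -8)
  seg 5: down by d4 = 17/4 → (865/6, -49/4)
  seg 6: up by d2 = 10 → (865/6, -9/4)
  seg 7: left by d1 = 3 → (847/6, -9/4)
  seg 8: left by d2 = 10 → (787/6, -9/4)
  seg 9: right by d9 = -869/48 → (1809/16, -9/4)
  seg 10: down by d5 = 50 → (1809/16, -209/4)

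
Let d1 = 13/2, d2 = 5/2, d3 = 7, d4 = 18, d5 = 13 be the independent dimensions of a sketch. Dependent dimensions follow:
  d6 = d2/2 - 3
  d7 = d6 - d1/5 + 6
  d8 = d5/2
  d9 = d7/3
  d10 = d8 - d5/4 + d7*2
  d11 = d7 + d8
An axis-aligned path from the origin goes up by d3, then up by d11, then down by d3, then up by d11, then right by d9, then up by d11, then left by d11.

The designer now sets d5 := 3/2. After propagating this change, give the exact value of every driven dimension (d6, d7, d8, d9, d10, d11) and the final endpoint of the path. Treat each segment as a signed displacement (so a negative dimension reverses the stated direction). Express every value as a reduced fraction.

d6 = -7/4
d7 = 59/20
d8 = 3/4
d9 = 59/60
d10 = 251/40
d11 = 37/10
endpoint = (-163/60, 111/10)

Apply edit: d5 := 3/2
  d6 = d2/2 - 3 = -7/4
  d7 = d6 - d1/5 + 6 = 59/20
  d8 = d5/2 = 3/4
  d9 = d7/3 = 59/60
  d10 = d8 - d5/4 + d7*2 = 251/40
  d11 = d7 + d8 = 37/10
Walk from origin (0, 0):
  seg 1: up by d3 = 7 → (0, 7)
  seg 2: up by d11 = 37/10 → (0, 107/10)
  seg 3: down by d3 = 7 → (0, 37/10)
  seg 4: up by d11 = 37/10 → (0, 37/5)
  seg 5: right by d9 = 59/60 → (59/60, 37/5)
  seg 6: up by d11 = 37/10 → (59/60, 111/10)
  seg 7: left by d11 = 37/10 → (-163/60, 111/10)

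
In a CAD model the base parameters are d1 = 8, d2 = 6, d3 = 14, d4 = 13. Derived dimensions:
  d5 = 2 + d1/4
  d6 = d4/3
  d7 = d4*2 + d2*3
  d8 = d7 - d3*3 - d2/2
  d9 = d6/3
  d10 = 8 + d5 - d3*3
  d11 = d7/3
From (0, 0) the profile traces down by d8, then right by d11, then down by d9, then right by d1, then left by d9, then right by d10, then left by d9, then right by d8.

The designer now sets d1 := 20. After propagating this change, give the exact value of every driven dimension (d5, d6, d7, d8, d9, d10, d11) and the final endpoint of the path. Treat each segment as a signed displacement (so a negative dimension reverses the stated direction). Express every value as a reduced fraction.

Apply edit: d1 := 20
  d5 = 2 + d1/4 = 7
  d6 = d4/3 = 13/3
  d7 = d4*2 + d2*3 = 44
  d8 = d7 - d3*3 - d2/2 = -1
  d9 = d6/3 = 13/9
  d10 = 8 + d5 - d3*3 = -27
  d11 = d7/3 = 44/3
Walk from origin (0, 0):
  seg 1: down by d8 = -1 → (0, 1)
  seg 2: right by d11 = 44/3 → (44/3, 1)
  seg 3: down by d9 = 13/9 → (44/3, -4/9)
  seg 4: right by d1 = 20 → (104/3, -4/9)
  seg 5: left by d9 = 13/9 → (299/9, -4/9)
  seg 6: right by d10 = -27 → (56/9, -4/9)
  seg 7: left by d9 = 13/9 → (43/9, -4/9)
  seg 8: right by d8 = -1 → (34/9, -4/9)

d5 = 7
d6 = 13/3
d7 = 44
d8 = -1
d9 = 13/9
d10 = -27
d11 = 44/3
endpoint = (34/9, -4/9)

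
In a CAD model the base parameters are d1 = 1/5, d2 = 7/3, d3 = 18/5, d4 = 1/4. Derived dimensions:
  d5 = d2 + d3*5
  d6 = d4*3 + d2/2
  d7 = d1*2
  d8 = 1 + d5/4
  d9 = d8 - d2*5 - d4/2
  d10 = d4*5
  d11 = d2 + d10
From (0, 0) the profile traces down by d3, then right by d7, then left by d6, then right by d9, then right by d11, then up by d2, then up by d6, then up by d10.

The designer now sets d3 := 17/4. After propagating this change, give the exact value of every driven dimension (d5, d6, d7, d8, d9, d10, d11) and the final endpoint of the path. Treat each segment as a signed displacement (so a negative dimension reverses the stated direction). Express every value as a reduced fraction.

Apply edit: d3 := 17/4
  d5 = d2 + d3*5 = 283/12
  d6 = d4*3 + d2/2 = 23/12
  d7 = d1*2 = 2/5
  d8 = 1 + d5/4 = 331/48
  d9 = d8 - d2*5 - d4/2 = -235/48
  d10 = d4*5 = 5/4
  d11 = d2 + d10 = 43/12
Walk from origin (0, 0):
  seg 1: down by d3 = 17/4 → (0, -17/4)
  seg 2: right by d7 = 2/5 → (2/5, -17/4)
  seg 3: left by d6 = 23/12 → (-91/60, -17/4)
  seg 4: right by d9 = -235/48 → (-513/80, -17/4)
  seg 5: right by d11 = 43/12 → (-679/240, -17/4)
  seg 6: up by d2 = 7/3 → (-679/240, -23/12)
  seg 7: up by d6 = 23/12 → (-679/240, 0)
  seg 8: up by d10 = 5/4 → (-679/240, 5/4)

d5 = 283/12
d6 = 23/12
d7 = 2/5
d8 = 331/48
d9 = -235/48
d10 = 5/4
d11 = 43/12
endpoint = (-679/240, 5/4)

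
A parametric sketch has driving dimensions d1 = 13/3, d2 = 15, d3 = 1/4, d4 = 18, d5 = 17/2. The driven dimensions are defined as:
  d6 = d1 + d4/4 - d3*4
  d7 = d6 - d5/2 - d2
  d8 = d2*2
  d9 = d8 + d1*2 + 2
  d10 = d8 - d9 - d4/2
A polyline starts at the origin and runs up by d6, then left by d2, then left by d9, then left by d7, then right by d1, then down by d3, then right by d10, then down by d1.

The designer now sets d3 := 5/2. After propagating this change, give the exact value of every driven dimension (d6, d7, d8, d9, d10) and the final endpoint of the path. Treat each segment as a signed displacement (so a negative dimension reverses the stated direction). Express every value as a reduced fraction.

d6 = -7/6
d7 = -245/12
d8 = 30
d9 = 122/3
d10 = -59/3
endpoint = (-607/12, -8)

Apply edit: d3 := 5/2
  d6 = d1 + d4/4 - d3*4 = -7/6
  d7 = d6 - d5/2 - d2 = -245/12
  d8 = d2*2 = 30
  d9 = d8 + d1*2 + 2 = 122/3
  d10 = d8 - d9 - d4/2 = -59/3
Walk from origin (0, 0):
  seg 1: up by d6 = -7/6 → (0, -7/6)
  seg 2: left by d2 = 15 → (-15, -7/6)
  seg 3: left by d9 = 122/3 → (-167/3, -7/6)
  seg 4: left by d7 = -245/12 → (-141/4, -7/6)
  seg 5: right by d1 = 13/3 → (-371/12, -7/6)
  seg 6: down by d3 = 5/2 → (-371/12, -11/3)
  seg 7: right by d10 = -59/3 → (-607/12, -11/3)
  seg 8: down by d1 = 13/3 → (-607/12, -8)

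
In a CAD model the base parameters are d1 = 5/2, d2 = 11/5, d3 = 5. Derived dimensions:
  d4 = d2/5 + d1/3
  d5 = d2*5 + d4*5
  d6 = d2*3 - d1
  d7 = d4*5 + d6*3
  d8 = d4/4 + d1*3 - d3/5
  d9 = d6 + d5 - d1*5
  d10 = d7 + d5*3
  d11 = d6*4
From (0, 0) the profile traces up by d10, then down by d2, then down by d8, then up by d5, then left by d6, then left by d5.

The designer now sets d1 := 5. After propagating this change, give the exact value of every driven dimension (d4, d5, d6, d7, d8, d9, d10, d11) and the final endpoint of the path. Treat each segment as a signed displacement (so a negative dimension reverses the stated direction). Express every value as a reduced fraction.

d4 = 158/75
d5 = 323/15
d6 = 8/5
d7 = 46/3
d8 = 2179/150
d9 = -28/15
d10 = 1199/15
d11 = 32/5
endpoint = (-347/15, 4237/50)

Apply edit: d1 := 5
  d4 = d2/5 + d1/3 = 158/75
  d5 = d2*5 + d4*5 = 323/15
  d6 = d2*3 - d1 = 8/5
  d7 = d4*5 + d6*3 = 46/3
  d8 = d4/4 + d1*3 - d3/5 = 2179/150
  d9 = d6 + d5 - d1*5 = -28/15
  d10 = d7 + d5*3 = 1199/15
  d11 = d6*4 = 32/5
Walk from origin (0, 0):
  seg 1: up by d10 = 1199/15 → (0, 1199/15)
  seg 2: down by d2 = 11/5 → (0, 1166/15)
  seg 3: down by d8 = 2179/150 → (0, 9481/150)
  seg 4: up by d5 = 323/15 → (0, 4237/50)
  seg 5: left by d6 = 8/5 → (-8/5, 4237/50)
  seg 6: left by d5 = 323/15 → (-347/15, 4237/50)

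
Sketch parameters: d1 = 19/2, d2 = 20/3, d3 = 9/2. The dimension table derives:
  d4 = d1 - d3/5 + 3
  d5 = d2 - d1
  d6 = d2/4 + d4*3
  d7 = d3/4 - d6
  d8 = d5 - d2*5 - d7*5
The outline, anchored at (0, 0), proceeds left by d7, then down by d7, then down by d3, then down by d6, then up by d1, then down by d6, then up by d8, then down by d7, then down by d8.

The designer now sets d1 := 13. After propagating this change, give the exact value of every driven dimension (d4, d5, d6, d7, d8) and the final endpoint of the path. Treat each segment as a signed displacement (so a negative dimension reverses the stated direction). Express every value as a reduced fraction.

Apply edit: d1 := 13
  d4 = d1 - d3/5 + 3 = 151/10
  d5 = d2 - d1 = -19/3
  d6 = d2/4 + d4*3 = 1409/30
  d7 = d3/4 - d6 = -5501/120
  d8 = d5 - d2*5 - d7*5 = 4549/24
Walk from origin (0, 0):
  seg 1: left by d7 = -5501/120 → (5501/120, 0)
  seg 2: down by d7 = -5501/120 → (5501/120, 5501/120)
  seg 3: down by d3 = 9/2 → (5501/120, 4961/120)
  seg 4: down by d6 = 1409/30 → (5501/120, -45/8)
  seg 5: up by d1 = 13 → (5501/120, 59/8)
  seg 6: down by d6 = 1409/30 → (5501/120, -4751/120)
  seg 7: up by d8 = 4549/24 → (5501/120, 2999/20)
  seg 8: down by d7 = -5501/120 → (5501/120, 4699/24)
  seg 9: down by d8 = 4549/24 → (5501/120, 25/4)

d4 = 151/10
d5 = -19/3
d6 = 1409/30
d7 = -5501/120
d8 = 4549/24
endpoint = (5501/120, 25/4)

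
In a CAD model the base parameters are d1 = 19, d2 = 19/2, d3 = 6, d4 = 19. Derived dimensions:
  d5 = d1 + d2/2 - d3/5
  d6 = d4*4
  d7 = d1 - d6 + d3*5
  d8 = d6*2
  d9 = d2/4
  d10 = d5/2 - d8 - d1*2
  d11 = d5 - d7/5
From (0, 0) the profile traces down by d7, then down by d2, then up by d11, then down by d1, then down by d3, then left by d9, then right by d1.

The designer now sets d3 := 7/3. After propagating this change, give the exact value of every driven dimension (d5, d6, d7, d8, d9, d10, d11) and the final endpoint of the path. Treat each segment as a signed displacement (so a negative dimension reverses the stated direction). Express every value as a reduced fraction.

d5 = 1397/60
d6 = 76
d7 = -136/3
d8 = 152
d9 = 19/8
d10 = -21403/120
d11 = 647/20
endpoint = (133/8, 937/20)

Apply edit: d3 := 7/3
  d5 = d1 + d2/2 - d3/5 = 1397/60
  d6 = d4*4 = 76
  d7 = d1 - d6 + d3*5 = -136/3
  d8 = d6*2 = 152
  d9 = d2/4 = 19/8
  d10 = d5/2 - d8 - d1*2 = -21403/120
  d11 = d5 - d7/5 = 647/20
Walk from origin (0, 0):
  seg 1: down by d7 = -136/3 → (0, 136/3)
  seg 2: down by d2 = 19/2 → (0, 215/6)
  seg 3: up by d11 = 647/20 → (0, 4091/60)
  seg 4: down by d1 = 19 → (0, 2951/60)
  seg 5: down by d3 = 7/3 → (0, 937/20)
  seg 6: left by d9 = 19/8 → (-19/8, 937/20)
  seg 7: right by d1 = 19 → (133/8, 937/20)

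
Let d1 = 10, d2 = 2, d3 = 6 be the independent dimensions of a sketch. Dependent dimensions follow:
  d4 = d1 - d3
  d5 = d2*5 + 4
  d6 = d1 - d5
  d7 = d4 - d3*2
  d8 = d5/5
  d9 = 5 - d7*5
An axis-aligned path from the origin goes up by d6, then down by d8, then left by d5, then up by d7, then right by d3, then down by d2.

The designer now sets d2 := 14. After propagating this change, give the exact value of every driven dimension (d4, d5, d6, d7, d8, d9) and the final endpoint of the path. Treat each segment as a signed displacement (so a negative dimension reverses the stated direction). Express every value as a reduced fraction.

d4 = 4
d5 = 74
d6 = -64
d7 = -8
d8 = 74/5
d9 = 45
endpoint = (-68, -504/5)

Apply edit: d2 := 14
  d4 = d1 - d3 = 4
  d5 = d2*5 + 4 = 74
  d6 = d1 - d5 = -64
  d7 = d4 - d3*2 = -8
  d8 = d5/5 = 74/5
  d9 = 5 - d7*5 = 45
Walk from origin (0, 0):
  seg 1: up by d6 = -64 → (0, -64)
  seg 2: down by d8 = 74/5 → (0, -394/5)
  seg 3: left by d5 = 74 → (-74, -394/5)
  seg 4: up by d7 = -8 → (-74, -434/5)
  seg 5: right by d3 = 6 → (-68, -434/5)
  seg 6: down by d2 = 14 → (-68, -504/5)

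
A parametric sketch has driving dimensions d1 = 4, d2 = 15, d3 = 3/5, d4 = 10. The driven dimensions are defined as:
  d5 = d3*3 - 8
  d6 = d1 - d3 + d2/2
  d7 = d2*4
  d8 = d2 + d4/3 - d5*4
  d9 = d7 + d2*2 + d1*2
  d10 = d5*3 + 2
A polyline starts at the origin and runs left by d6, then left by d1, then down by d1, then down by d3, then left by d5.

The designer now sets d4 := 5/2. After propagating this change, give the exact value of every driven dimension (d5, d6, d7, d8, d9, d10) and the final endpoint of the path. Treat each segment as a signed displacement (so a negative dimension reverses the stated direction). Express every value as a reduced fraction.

d5 = -31/5
d6 = 109/10
d7 = 60
d8 = 1219/30
d9 = 98
d10 = -83/5
endpoint = (-87/10, -23/5)

Apply edit: d4 := 5/2
  d5 = d3*3 - 8 = -31/5
  d6 = d1 - d3 + d2/2 = 109/10
  d7 = d2*4 = 60
  d8 = d2 + d4/3 - d5*4 = 1219/30
  d9 = d7 + d2*2 + d1*2 = 98
  d10 = d5*3 + 2 = -83/5
Walk from origin (0, 0):
  seg 1: left by d6 = 109/10 → (-109/10, 0)
  seg 2: left by d1 = 4 → (-149/10, 0)
  seg 3: down by d1 = 4 → (-149/10, -4)
  seg 4: down by d3 = 3/5 → (-149/10, -23/5)
  seg 5: left by d5 = -31/5 → (-87/10, -23/5)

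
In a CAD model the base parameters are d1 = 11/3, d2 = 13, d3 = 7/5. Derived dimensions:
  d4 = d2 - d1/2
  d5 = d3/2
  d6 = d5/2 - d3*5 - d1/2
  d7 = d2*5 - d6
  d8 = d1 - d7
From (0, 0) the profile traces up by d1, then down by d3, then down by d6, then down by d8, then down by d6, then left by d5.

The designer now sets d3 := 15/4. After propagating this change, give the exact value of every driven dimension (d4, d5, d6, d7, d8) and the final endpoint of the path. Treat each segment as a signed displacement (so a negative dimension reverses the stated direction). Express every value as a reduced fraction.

d4 = 67/6
d5 = 15/8
d6 = -943/48
d7 = 4063/48
d8 = -3887/48
endpoint = (-15/8, 1923/16)

Apply edit: d3 := 15/4
  d4 = d2 - d1/2 = 67/6
  d5 = d3/2 = 15/8
  d6 = d5/2 - d3*5 - d1/2 = -943/48
  d7 = d2*5 - d6 = 4063/48
  d8 = d1 - d7 = -3887/48
Walk from origin (0, 0):
  seg 1: up by d1 = 11/3 → (0, 11/3)
  seg 2: down by d3 = 15/4 → (0, -1/12)
  seg 3: down by d6 = -943/48 → (0, 313/16)
  seg 4: down by d8 = -3887/48 → (0, 2413/24)
  seg 5: down by d6 = -943/48 → (0, 1923/16)
  seg 6: left by d5 = 15/8 → (-15/8, 1923/16)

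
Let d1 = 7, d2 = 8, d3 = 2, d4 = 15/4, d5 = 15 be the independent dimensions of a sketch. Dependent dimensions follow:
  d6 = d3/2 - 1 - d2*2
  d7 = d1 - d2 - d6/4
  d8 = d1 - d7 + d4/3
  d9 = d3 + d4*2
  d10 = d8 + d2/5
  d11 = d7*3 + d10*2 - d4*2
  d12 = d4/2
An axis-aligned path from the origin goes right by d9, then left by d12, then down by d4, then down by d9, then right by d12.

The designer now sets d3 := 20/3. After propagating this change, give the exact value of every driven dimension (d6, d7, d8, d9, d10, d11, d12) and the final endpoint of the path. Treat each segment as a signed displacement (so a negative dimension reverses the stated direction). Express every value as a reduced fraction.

Apply edit: d3 := 20/3
  d6 = d3/2 - 1 - d2*2 = -41/3
  d7 = d1 - d2 - d6/4 = 29/12
  d8 = d1 - d7 + d4/3 = 35/6
  d9 = d3 + d4*2 = 85/6
  d10 = d8 + d2/5 = 223/30
  d11 = d7*3 + d10*2 - d4*2 = 877/60
  d12 = d4/2 = 15/8
Walk from origin (0, 0):
  seg 1: right by d9 = 85/6 → (85/6, 0)
  seg 2: left by d12 = 15/8 → (295/24, 0)
  seg 3: down by d4 = 15/4 → (295/24, -15/4)
  seg 4: down by d9 = 85/6 → (295/24, -215/12)
  seg 5: right by d12 = 15/8 → (85/6, -215/12)

d6 = -41/3
d7 = 29/12
d8 = 35/6
d9 = 85/6
d10 = 223/30
d11 = 877/60
d12 = 15/8
endpoint = (85/6, -215/12)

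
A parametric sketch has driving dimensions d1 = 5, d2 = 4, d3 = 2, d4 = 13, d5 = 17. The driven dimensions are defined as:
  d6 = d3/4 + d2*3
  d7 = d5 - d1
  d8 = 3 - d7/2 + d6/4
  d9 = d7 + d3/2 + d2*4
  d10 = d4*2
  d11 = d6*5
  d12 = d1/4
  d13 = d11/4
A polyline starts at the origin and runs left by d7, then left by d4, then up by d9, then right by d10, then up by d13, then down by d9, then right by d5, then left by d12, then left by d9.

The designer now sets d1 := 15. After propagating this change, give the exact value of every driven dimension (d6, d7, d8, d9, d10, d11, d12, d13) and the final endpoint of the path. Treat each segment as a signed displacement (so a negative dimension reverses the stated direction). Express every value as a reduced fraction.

d6 = 25/2
d7 = 2
d8 = 41/8
d9 = 19
d10 = 26
d11 = 125/2
d12 = 15/4
d13 = 125/8
endpoint = (21/4, 125/8)

Apply edit: d1 := 15
  d6 = d3/4 + d2*3 = 25/2
  d7 = d5 - d1 = 2
  d8 = 3 - d7/2 + d6/4 = 41/8
  d9 = d7 + d3/2 + d2*4 = 19
  d10 = d4*2 = 26
  d11 = d6*5 = 125/2
  d12 = d1/4 = 15/4
  d13 = d11/4 = 125/8
Walk from origin (0, 0):
  seg 1: left by d7 = 2 → (-2, 0)
  seg 2: left by d4 = 13 → (-15, 0)
  seg 3: up by d9 = 19 → (-15, 19)
  seg 4: right by d10 = 26 → (11, 19)
  seg 5: up by d13 = 125/8 → (11, 277/8)
  seg 6: down by d9 = 19 → (11, 125/8)
  seg 7: right by d5 = 17 → (28, 125/8)
  seg 8: left by d12 = 15/4 → (97/4, 125/8)
  seg 9: left by d9 = 19 → (21/4, 125/8)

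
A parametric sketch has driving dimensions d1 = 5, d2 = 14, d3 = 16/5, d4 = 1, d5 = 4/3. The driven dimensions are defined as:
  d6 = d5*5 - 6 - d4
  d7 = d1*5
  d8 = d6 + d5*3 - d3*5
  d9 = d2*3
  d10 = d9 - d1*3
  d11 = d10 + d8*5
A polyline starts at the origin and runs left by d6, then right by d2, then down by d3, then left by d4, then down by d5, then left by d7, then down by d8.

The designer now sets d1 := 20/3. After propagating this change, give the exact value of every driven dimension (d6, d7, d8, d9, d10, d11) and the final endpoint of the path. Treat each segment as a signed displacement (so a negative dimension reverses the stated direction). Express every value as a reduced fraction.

Apply edit: d1 := 20/3
  d6 = d5*5 - 6 - d4 = -1/3
  d7 = d1*5 = 100/3
  d8 = d6 + d5*3 - d3*5 = -37/3
  d9 = d2*3 = 42
  d10 = d9 - d1*3 = 22
  d11 = d10 + d8*5 = -119/3
Walk from origin (0, 0):
  seg 1: left by d6 = -1/3 → (1/3, 0)
  seg 2: right by d2 = 14 → (43/3, 0)
  seg 3: down by d3 = 16/5 → (43/3, -16/5)
  seg 4: left by d4 = 1 → (40/3, -16/5)
  seg 5: down by d5 = 4/3 → (40/3, -68/15)
  seg 6: left by d7 = 100/3 → (-20, -68/15)
  seg 7: down by d8 = -37/3 → (-20, 39/5)

d6 = -1/3
d7 = 100/3
d8 = -37/3
d9 = 42
d10 = 22
d11 = -119/3
endpoint = (-20, 39/5)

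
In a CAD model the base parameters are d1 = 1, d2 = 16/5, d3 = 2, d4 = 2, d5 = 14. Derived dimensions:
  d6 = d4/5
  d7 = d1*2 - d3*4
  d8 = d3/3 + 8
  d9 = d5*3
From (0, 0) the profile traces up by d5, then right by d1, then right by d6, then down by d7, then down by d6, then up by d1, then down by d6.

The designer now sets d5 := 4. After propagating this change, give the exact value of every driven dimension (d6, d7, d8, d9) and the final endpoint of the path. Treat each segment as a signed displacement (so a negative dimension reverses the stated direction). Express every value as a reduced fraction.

d6 = 2/5
d7 = -6
d8 = 26/3
d9 = 12
endpoint = (7/5, 51/5)

Apply edit: d5 := 4
  d6 = d4/5 = 2/5
  d7 = d1*2 - d3*4 = -6
  d8 = d3/3 + 8 = 26/3
  d9 = d5*3 = 12
Walk from origin (0, 0):
  seg 1: up by d5 = 4 → (0, 4)
  seg 2: right by d1 = 1 → (1, 4)
  seg 3: right by d6 = 2/5 → (7/5, 4)
  seg 4: down by d7 = -6 → (7/5, 10)
  seg 5: down by d6 = 2/5 → (7/5, 48/5)
  seg 6: up by d1 = 1 → (7/5, 53/5)
  seg 7: down by d6 = 2/5 → (7/5, 51/5)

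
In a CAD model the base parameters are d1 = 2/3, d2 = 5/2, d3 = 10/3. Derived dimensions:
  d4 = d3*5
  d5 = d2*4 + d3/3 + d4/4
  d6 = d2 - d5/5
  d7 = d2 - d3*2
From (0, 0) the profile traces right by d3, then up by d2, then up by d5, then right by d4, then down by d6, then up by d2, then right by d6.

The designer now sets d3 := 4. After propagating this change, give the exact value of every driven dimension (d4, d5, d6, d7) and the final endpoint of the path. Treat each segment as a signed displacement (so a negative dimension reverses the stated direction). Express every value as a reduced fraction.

d4 = 20
d5 = 49/3
d6 = -23/30
d7 = -11/2
endpoint = (697/30, 221/10)

Apply edit: d3 := 4
  d4 = d3*5 = 20
  d5 = d2*4 + d3/3 + d4/4 = 49/3
  d6 = d2 - d5/5 = -23/30
  d7 = d2 - d3*2 = -11/2
Walk from origin (0, 0):
  seg 1: right by d3 = 4 → (4, 0)
  seg 2: up by d2 = 5/2 → (4, 5/2)
  seg 3: up by d5 = 49/3 → (4, 113/6)
  seg 4: right by d4 = 20 → (24, 113/6)
  seg 5: down by d6 = -23/30 → (24, 98/5)
  seg 6: up by d2 = 5/2 → (24, 221/10)
  seg 7: right by d6 = -23/30 → (697/30, 221/10)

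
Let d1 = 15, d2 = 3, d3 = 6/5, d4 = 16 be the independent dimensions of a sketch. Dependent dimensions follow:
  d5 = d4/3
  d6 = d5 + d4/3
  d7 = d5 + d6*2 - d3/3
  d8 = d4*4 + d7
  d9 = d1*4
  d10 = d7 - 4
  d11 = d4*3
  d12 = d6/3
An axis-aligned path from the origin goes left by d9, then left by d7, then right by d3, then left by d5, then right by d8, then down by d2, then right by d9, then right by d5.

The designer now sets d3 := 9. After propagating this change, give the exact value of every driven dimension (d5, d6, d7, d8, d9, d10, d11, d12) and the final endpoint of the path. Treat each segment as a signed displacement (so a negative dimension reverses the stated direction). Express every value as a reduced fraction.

Apply edit: d3 := 9
  d5 = d4/3 = 16/3
  d6 = d5 + d4/3 = 32/3
  d7 = d5 + d6*2 - d3/3 = 71/3
  d8 = d4*4 + d7 = 263/3
  d9 = d1*4 = 60
  d10 = d7 - 4 = 59/3
  d11 = d4*3 = 48
  d12 = d6/3 = 32/9
Walk from origin (0, 0):
  seg 1: left by d9 = 60 → (-60, 0)
  seg 2: left by d7 = 71/3 → (-251/3, 0)
  seg 3: right by d3 = 9 → (-224/3, 0)
  seg 4: left by d5 = 16/3 → (-80, 0)
  seg 5: right by d8 = 263/3 → (23/3, 0)
  seg 6: down by d2 = 3 → (23/3, -3)
  seg 7: right by d9 = 60 → (203/3, -3)
  seg 8: right by d5 = 16/3 → (73, -3)

d5 = 16/3
d6 = 32/3
d7 = 71/3
d8 = 263/3
d9 = 60
d10 = 59/3
d11 = 48
d12 = 32/9
endpoint = (73, -3)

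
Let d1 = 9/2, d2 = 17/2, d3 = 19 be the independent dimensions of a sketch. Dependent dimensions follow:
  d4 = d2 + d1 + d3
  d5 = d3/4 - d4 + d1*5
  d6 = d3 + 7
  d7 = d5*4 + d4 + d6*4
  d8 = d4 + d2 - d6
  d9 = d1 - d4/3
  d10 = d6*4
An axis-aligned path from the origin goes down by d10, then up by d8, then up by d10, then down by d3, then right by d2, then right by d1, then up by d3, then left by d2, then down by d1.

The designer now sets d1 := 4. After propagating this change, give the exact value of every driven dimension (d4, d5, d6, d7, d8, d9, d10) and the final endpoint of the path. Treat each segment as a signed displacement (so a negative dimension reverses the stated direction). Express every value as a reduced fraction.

d4 = 63/2
d5 = -27/4
d6 = 26
d7 = 217/2
d8 = 14
d9 = -13/2
d10 = 104
endpoint = (4, 10)

Apply edit: d1 := 4
  d4 = d2 + d1 + d3 = 63/2
  d5 = d3/4 - d4 + d1*5 = -27/4
  d6 = d3 + 7 = 26
  d7 = d5*4 + d4 + d6*4 = 217/2
  d8 = d4 + d2 - d6 = 14
  d9 = d1 - d4/3 = -13/2
  d10 = d6*4 = 104
Walk from origin (0, 0):
  seg 1: down by d10 = 104 → (0, -104)
  seg 2: up by d8 = 14 → (0, -90)
  seg 3: up by d10 = 104 → (0, 14)
  seg 4: down by d3 = 19 → (0, -5)
  seg 5: right by d2 = 17/2 → (17/2, -5)
  seg 6: right by d1 = 4 → (25/2, -5)
  seg 7: up by d3 = 19 → (25/2, 14)
  seg 8: left by d2 = 17/2 → (4, 14)
  seg 9: down by d1 = 4 → (4, 10)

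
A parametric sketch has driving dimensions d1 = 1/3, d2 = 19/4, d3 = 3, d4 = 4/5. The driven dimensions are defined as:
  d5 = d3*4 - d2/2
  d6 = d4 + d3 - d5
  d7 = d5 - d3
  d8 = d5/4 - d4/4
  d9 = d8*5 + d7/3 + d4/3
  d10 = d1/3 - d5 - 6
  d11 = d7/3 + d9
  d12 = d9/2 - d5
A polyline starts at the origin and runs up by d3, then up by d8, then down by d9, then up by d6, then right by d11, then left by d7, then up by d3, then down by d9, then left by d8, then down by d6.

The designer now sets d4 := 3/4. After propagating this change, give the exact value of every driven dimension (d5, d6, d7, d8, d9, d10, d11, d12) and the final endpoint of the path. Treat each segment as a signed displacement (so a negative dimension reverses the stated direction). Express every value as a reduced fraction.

d5 = 77/8
d6 = -47/8
d7 = 53/8
d8 = 71/32
d9 = 1301/96
d10 = -1117/72
d11 = 1513/96
d12 = -547/192
endpoint = (83/12, -1813/96)

Apply edit: d4 := 3/4
  d5 = d3*4 - d2/2 = 77/8
  d6 = d4 + d3 - d5 = -47/8
  d7 = d5 - d3 = 53/8
  d8 = d5/4 - d4/4 = 71/32
  d9 = d8*5 + d7/3 + d4/3 = 1301/96
  d10 = d1/3 - d5 - 6 = -1117/72
  d11 = d7/3 + d9 = 1513/96
  d12 = d9/2 - d5 = -547/192
Walk from origin (0, 0):
  seg 1: up by d3 = 3 → (0, 3)
  seg 2: up by d8 = 71/32 → (0, 167/32)
  seg 3: down by d9 = 1301/96 → (0, -25/3)
  seg 4: up by d6 = -47/8 → (0, -341/24)
  seg 5: right by d11 = 1513/96 → (1513/96, -341/24)
  seg 6: left by d7 = 53/8 → (877/96, -341/24)
  seg 7: up by d3 = 3 → (877/96, -269/24)
  seg 8: down by d9 = 1301/96 → (877/96, -2377/96)
  seg 9: left by d8 = 71/32 → (83/12, -2377/96)
  seg 10: down by d6 = -47/8 → (83/12, -1813/96)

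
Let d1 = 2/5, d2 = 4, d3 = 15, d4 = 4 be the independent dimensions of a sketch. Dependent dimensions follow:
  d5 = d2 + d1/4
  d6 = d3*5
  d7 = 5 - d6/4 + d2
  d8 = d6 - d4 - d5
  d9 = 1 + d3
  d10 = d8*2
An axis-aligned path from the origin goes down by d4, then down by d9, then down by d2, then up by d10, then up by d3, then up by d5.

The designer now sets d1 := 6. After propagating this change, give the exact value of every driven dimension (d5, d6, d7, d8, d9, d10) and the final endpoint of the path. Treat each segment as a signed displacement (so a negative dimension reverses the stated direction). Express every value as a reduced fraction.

Apply edit: d1 := 6
  d5 = d2 + d1/4 = 11/2
  d6 = d3*5 = 75
  d7 = 5 - d6/4 + d2 = -39/4
  d8 = d6 - d4 - d5 = 131/2
  d9 = 1 + d3 = 16
  d10 = d8*2 = 131
Walk from origin (0, 0):
  seg 1: down by d4 = 4 → (0, -4)
  seg 2: down by d9 = 16 → (0, -20)
  seg 3: down by d2 = 4 → (0, -24)
  seg 4: up by d10 = 131 → (0, 107)
  seg 5: up by d3 = 15 → (0, 122)
  seg 6: up by d5 = 11/2 → (0, 255/2)

d5 = 11/2
d6 = 75
d7 = -39/4
d8 = 131/2
d9 = 16
d10 = 131
endpoint = (0, 255/2)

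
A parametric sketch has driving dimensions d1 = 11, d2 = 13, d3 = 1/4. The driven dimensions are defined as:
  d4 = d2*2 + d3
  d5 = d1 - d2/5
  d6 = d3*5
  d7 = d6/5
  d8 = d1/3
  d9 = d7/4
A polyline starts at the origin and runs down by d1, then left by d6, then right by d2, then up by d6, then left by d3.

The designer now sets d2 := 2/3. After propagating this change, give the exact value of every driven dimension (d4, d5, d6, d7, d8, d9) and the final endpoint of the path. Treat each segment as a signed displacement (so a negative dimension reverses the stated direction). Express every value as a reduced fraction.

Apply edit: d2 := 2/3
  d4 = d2*2 + d3 = 19/12
  d5 = d1 - d2/5 = 163/15
  d6 = d3*5 = 5/4
  d7 = d6/5 = 1/4
  d8 = d1/3 = 11/3
  d9 = d7/4 = 1/16
Walk from origin (0, 0):
  seg 1: down by d1 = 11 → (0, -11)
  seg 2: left by d6 = 5/4 → (-5/4, -11)
  seg 3: right by d2 = 2/3 → (-7/12, -11)
  seg 4: up by d6 = 5/4 → (-7/12, -39/4)
  seg 5: left by d3 = 1/4 → (-5/6, -39/4)

d4 = 19/12
d5 = 163/15
d6 = 5/4
d7 = 1/4
d8 = 11/3
d9 = 1/16
endpoint = (-5/6, -39/4)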